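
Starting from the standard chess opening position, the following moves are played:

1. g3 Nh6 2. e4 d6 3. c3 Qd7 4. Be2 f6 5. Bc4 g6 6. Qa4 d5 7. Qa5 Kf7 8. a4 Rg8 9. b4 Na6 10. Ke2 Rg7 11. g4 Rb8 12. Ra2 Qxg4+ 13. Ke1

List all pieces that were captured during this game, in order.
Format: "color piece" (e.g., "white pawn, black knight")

Tracking captures:
  Qxg4+: captured white pawn

white pawn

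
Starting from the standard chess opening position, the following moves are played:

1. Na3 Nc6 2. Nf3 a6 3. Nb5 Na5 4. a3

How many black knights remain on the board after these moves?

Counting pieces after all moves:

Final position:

  a b c d e f g h
  ─────────────────
8│♜ · ♝ ♛ ♚ ♝ ♞ ♜│8
7│· ♟ ♟ ♟ ♟ ♟ ♟ ♟│7
6│♟ · · · · · · ·│6
5│♞ ♘ · · · · · ·│5
4│· · · · · · · ·│4
3│♙ · · · · ♘ · ·│3
2│· ♙ ♙ ♙ ♙ ♙ ♙ ♙│2
1│♖ · ♗ ♕ ♔ ♗ · ♖│1
  ─────────────────
  a b c d e f g h


2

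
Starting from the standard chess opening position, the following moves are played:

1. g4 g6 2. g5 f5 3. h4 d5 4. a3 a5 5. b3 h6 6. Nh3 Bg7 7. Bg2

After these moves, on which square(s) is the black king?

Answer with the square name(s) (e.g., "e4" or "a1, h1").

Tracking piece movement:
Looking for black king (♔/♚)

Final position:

  a b c d e f g h
  ─────────────────
8│♜ ♞ ♝ ♛ ♚ · ♞ ♜│8
7│· ♟ ♟ · ♟ · ♝ ·│7
6│· · · · · · ♟ ♟│6
5│♟ · · ♟ · ♟ ♙ ·│5
4│· · · · · · · ♙│4
3│♙ ♙ · · · · · ♘│3
2│· · ♙ ♙ ♙ ♙ ♗ ·│2
1│♖ ♘ ♗ ♕ ♔ · · ♖│1
  ─────────────────
  a b c d e f g h


e8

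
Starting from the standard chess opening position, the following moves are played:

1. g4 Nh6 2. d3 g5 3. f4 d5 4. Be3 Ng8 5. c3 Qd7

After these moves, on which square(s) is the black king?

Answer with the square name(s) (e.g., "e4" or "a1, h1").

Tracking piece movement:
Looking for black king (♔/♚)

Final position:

  a b c d e f g h
  ─────────────────
8│♜ ♞ ♝ · ♚ ♝ ♞ ♜│8
7│♟ ♟ ♟ ♛ ♟ ♟ · ♟│7
6│· · · · · · · ·│6
5│· · · ♟ · · ♟ ·│5
4│· · · · · ♙ ♙ ·│4
3│· · ♙ ♙ ♗ · · ·│3
2│♙ ♙ · · ♙ · · ♙│2
1│♖ ♘ · ♕ ♔ ♗ ♘ ♖│1
  ─────────────────
  a b c d e f g h


e8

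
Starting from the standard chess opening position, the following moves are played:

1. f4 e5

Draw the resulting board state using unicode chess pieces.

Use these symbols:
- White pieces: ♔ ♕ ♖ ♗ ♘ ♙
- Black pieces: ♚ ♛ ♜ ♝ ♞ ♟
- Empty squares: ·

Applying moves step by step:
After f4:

♜ ♞ ♝ ♛ ♚ ♝ ♞ ♜
♟ ♟ ♟ ♟ ♟ ♟ ♟ ♟
· · · · · · · ·
· · · · · · · ·
· · · · · ♙ · ·
· · · · · · · ·
♙ ♙ ♙ ♙ ♙ · ♙ ♙
♖ ♘ ♗ ♕ ♔ ♗ ♘ ♖


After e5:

♜ ♞ ♝ ♛ ♚ ♝ ♞ ♜
♟ ♟ ♟ ♟ · ♟ ♟ ♟
· · · · · · · ·
· · · · ♟ · · ·
· · · · · ♙ · ·
· · · · · · · ·
♙ ♙ ♙ ♙ ♙ · ♙ ♙
♖ ♘ ♗ ♕ ♔ ♗ ♘ ♖



  a b c d e f g h
  ─────────────────
8│♜ ♞ ♝ ♛ ♚ ♝ ♞ ♜│8
7│♟ ♟ ♟ ♟ · ♟ ♟ ♟│7
6│· · · · · · · ·│6
5│· · · · ♟ · · ·│5
4│· · · · · ♙ · ·│4
3│· · · · · · · ·│3
2│♙ ♙ ♙ ♙ ♙ · ♙ ♙│2
1│♖ ♘ ♗ ♕ ♔ ♗ ♘ ♖│1
  ─────────────────
  a b c d e f g h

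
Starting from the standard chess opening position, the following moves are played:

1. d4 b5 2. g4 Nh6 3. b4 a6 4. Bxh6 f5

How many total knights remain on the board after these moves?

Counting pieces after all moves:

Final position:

  a b c d e f g h
  ─────────────────
8│♜ ♞ ♝ ♛ ♚ ♝ · ♜│8
7│· · ♟ ♟ ♟ · ♟ ♟│7
6│♟ · · · · · · ♗│6
5│· ♟ · · · ♟ · ·│5
4│· ♙ · ♙ · · ♙ ·│4
3│· · · · · · · ·│3
2│♙ · ♙ · ♙ ♙ · ♙│2
1│♖ ♘ · ♕ ♔ ♗ ♘ ♖│1
  ─────────────────
  a b c d e f g h


3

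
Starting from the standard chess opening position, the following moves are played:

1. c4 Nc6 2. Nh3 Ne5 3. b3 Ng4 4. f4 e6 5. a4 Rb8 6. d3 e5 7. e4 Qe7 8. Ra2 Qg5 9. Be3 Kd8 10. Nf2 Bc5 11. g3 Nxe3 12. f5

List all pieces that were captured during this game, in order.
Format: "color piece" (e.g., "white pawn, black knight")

Tracking captures:
  Nxe3: captured white bishop

white bishop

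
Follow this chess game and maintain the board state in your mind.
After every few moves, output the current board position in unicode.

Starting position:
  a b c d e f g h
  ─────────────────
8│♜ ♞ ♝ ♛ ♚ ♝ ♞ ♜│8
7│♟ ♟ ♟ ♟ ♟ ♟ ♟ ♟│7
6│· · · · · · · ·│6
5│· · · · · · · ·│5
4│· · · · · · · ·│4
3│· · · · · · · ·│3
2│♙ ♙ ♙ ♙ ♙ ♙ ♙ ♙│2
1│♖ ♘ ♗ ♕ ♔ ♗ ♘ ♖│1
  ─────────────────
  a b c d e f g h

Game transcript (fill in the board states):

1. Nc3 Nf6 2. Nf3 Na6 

  a b c d e f g h
  ─────────────────
8│♜ · ♝ ♛ ♚ ♝ · ♜│8
7│♟ ♟ ♟ ♟ ♟ ♟ ♟ ♟│7
6│♞ · · · · ♞ · ·│6
5│· · · · · · · ·│5
4│· · · · · · · ·│4
3│· · ♘ · · ♘ · ·│3
2│♙ ♙ ♙ ♙ ♙ ♙ ♙ ♙│2
1│♖ · ♗ ♕ ♔ ♗ · ♖│1
  ─────────────────
  a b c d e f g h

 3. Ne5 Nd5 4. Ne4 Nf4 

  a b c d e f g h
  ─────────────────
8│♜ · ♝ ♛ ♚ ♝ · ♜│8
7│♟ ♟ ♟ ♟ ♟ ♟ ♟ ♟│7
6│♞ · · · · · · ·│6
5│· · · · ♘ · · ·│5
4│· · · · ♘ ♞ · ·│4
3│· · · · · · · ·│3
2│♙ ♙ ♙ ♙ ♙ ♙ ♙ ♙│2
1│♖ · ♗ ♕ ♔ ♗ · ♖│1
  ─────────────────
  a b c d e f g h

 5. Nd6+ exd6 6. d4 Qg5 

  a b c d e f g h
  ─────────────────
8│♜ · ♝ · ♚ ♝ · ♜│8
7│♟ ♟ ♟ ♟ · ♟ ♟ ♟│7
6│♞ · · ♟ · · · ·│6
5│· · · · ♘ · ♛ ·│5
4│· · · ♙ · ♞ · ·│4
3│· · · · · · · ·│3
2│♙ ♙ ♙ · ♙ ♙ ♙ ♙│2
1│♖ · ♗ ♕ ♔ ♗ · ♖│1
  ─────────────────
  a b c d e f g h

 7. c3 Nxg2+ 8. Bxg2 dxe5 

  a b c d e f g h
  ─────────────────
8│♜ · ♝ · ♚ ♝ · ♜│8
7│♟ ♟ ♟ ♟ · ♟ ♟ ♟│7
6│♞ · · · · · · ·│6
5│· · · · ♟ · ♛ ·│5
4│· · · ♙ · · · ·│4
3│· · ♙ · · · · ·│3
2│♙ ♙ · · ♙ ♙ ♗ ♙│2
1│♖ · ♗ ♕ ♔ · · ♖│1
  ─────────────────
  a b c d e f g h

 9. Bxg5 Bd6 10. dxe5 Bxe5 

  a b c d e f g h
  ─────────────────
8│♜ · ♝ · ♚ · · ♜│8
7│♟ ♟ ♟ ♟ · ♟ ♟ ♟│7
6│♞ · · · · · · ·│6
5│· · · · ♝ · ♗ ·│5
4│· · · · · · · ·│4
3│· · ♙ · · · · ·│3
2│♙ ♙ · · ♙ ♙ ♗ ♙│2
1│♖ · · ♕ ♔ · · ♖│1
  ─────────────────
  a b c d e f g h



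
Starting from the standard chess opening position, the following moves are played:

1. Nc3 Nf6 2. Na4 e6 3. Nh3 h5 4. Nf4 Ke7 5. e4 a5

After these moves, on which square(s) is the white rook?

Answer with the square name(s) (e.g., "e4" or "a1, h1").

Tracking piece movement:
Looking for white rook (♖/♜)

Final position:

  a b c d e f g h
  ─────────────────
8│♜ ♞ ♝ ♛ · ♝ · ♜│8
7│· ♟ ♟ ♟ ♚ ♟ ♟ ·│7
6│· · · · ♟ ♞ · ·│6
5│♟ · · · · · · ♟│5
4│♘ · · · ♙ ♘ · ·│4
3│· · · · · · · ·│3
2│♙ ♙ ♙ ♙ · ♙ ♙ ♙│2
1│♖ · ♗ ♕ ♔ ♗ · ♖│1
  ─────────────────
  a b c d e f g h


a1, h1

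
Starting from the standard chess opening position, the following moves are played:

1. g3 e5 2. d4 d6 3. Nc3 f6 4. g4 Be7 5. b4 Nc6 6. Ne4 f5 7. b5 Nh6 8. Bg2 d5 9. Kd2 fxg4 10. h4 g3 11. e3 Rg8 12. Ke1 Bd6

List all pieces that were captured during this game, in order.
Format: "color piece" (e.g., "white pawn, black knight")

Tracking captures:
  fxg4: captured white pawn

white pawn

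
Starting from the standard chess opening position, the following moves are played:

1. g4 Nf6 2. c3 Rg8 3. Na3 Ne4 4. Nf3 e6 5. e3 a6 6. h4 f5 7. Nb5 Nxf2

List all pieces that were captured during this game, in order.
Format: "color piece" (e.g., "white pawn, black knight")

Tracking captures:
  Nxf2: captured white pawn

white pawn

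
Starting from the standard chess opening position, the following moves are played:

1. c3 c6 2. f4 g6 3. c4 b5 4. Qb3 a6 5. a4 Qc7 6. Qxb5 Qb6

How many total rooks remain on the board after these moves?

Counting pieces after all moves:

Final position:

  a b c d e f g h
  ─────────────────
8│♜ ♞ ♝ · ♚ ♝ ♞ ♜│8
7│· · · ♟ ♟ ♟ · ♟│7
6│♟ ♛ ♟ · · · ♟ ·│6
5│· ♕ · · · · · ·│5
4│♙ · ♙ · · ♙ · ·│4
3│· · · · · · · ·│3
2│· ♙ · ♙ ♙ · ♙ ♙│2
1│♖ ♘ ♗ · ♔ ♗ ♘ ♖│1
  ─────────────────
  a b c d e f g h


4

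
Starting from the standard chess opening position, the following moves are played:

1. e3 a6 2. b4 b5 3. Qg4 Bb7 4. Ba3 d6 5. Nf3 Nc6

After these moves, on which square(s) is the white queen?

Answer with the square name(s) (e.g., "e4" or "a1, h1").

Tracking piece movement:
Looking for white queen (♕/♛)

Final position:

  a b c d e f g h
  ─────────────────
8│♜ · · ♛ ♚ ♝ ♞ ♜│8
7│· ♝ ♟ · ♟ ♟ ♟ ♟│7
6│♟ · ♞ ♟ · · · ·│6
5│· ♟ · · · · · ·│5
4│· ♙ · · · · ♕ ·│4
3│♗ · · · ♙ ♘ · ·│3
2│♙ · ♙ ♙ · ♙ ♙ ♙│2
1│♖ ♘ · · ♔ ♗ · ♖│1
  ─────────────────
  a b c d e f g h


g4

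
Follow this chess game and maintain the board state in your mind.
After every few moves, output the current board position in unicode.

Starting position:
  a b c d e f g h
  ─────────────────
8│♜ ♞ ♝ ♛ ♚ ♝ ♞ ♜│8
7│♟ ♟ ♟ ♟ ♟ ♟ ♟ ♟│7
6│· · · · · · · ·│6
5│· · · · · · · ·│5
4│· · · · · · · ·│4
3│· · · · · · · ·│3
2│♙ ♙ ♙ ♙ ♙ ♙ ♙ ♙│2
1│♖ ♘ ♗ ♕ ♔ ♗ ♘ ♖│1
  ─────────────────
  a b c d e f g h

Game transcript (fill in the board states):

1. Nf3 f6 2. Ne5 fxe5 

  a b c d e f g h
  ─────────────────
8│♜ ♞ ♝ ♛ ♚ ♝ ♞ ♜│8
7│♟ ♟ ♟ ♟ ♟ · ♟ ♟│7
6│· · · · · · · ·│6
5│· · · · ♟ · · ·│5
4│· · · · · · · ·│4
3│· · · · · · · ·│3
2│♙ ♙ ♙ ♙ ♙ ♙ ♙ ♙│2
1│♖ ♘ ♗ ♕ ♔ ♗ · ♖│1
  ─────────────────
  a b c d e f g h

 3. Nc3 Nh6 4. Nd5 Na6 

  a b c d e f g h
  ─────────────────
8│♜ · ♝ ♛ ♚ ♝ · ♜│8
7│♟ ♟ ♟ ♟ ♟ · ♟ ♟│7
6│♞ · · · · · · ♞│6
5│· · · ♘ ♟ · · ·│5
4│· · · · · · · ·│4
3│· · · · · · · ·│3
2│♙ ♙ ♙ ♙ ♙ ♙ ♙ ♙│2
1│♖ · ♗ ♕ ♔ ♗ · ♖│1
  ─────────────────
  a b c d e f g h

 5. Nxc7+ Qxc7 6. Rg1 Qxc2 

  a b c d e f g h
  ─────────────────
8│♜ · ♝ · ♚ ♝ · ♜│8
7│♟ ♟ · ♟ ♟ · ♟ ♟│7
6│♞ · · · · · · ♞│6
5│· · · · ♟ · · ·│5
4│· · · · · · · ·│4
3│· · · · · · · ·│3
2│♙ ♙ ♛ ♙ ♙ ♙ ♙ ♙│2
1│♖ · ♗ ♕ ♔ ♗ ♖ ·│1
  ─────────────────
  a b c d e f g h

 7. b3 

  a b c d e f g h
  ─────────────────
8│♜ · ♝ · ♚ ♝ · ♜│8
7│♟ ♟ · ♟ ♟ · ♟ ♟│7
6│♞ · · · · · · ♞│6
5│· · · · ♟ · · ·│5
4│· · · · · · · ·│4
3│· ♙ · · · · · ·│3
2│♙ · ♛ ♙ ♙ ♙ ♙ ♙│2
1│♖ · ♗ ♕ ♔ ♗ ♖ ·│1
  ─────────────────
  a b c d e f g h


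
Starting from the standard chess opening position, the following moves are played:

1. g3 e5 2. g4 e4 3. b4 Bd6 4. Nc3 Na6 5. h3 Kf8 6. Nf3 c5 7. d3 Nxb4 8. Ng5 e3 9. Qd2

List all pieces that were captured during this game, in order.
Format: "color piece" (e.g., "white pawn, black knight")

Tracking captures:
  Nxb4: captured white pawn

white pawn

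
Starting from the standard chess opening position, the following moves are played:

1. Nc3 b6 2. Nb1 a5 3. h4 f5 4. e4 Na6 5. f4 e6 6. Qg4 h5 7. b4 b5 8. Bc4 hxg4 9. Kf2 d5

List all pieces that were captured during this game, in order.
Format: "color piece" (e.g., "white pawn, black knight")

Tracking captures:
  hxg4: captured white queen

white queen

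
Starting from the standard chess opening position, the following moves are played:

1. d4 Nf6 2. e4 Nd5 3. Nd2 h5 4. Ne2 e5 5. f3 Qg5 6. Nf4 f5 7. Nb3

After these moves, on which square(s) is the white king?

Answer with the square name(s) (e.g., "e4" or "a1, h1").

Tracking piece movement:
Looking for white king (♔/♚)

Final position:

  a b c d e f g h
  ─────────────────
8│♜ ♞ ♝ · ♚ ♝ · ♜│8
7│♟ ♟ ♟ ♟ · · ♟ ·│7
6│· · · · · · · ·│6
5│· · · ♞ ♟ ♟ ♛ ♟│5
4│· · · ♙ ♙ ♘ · ·│4
3│· ♘ · · · ♙ · ·│3
2│♙ ♙ ♙ · · · ♙ ♙│2
1│♖ · ♗ ♕ ♔ ♗ · ♖│1
  ─────────────────
  a b c d e f g h


e1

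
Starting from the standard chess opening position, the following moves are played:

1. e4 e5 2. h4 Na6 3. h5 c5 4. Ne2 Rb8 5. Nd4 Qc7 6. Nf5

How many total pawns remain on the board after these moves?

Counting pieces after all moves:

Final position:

  a b c d e f g h
  ─────────────────
8│· ♜ ♝ · ♚ ♝ ♞ ♜│8
7│♟ ♟ ♛ ♟ · ♟ ♟ ♟│7
6│♞ · · · · · · ·│6
5│· · ♟ · ♟ ♘ · ♙│5
4│· · · · ♙ · · ·│4
3│· · · · · · · ·│3
2│♙ ♙ ♙ ♙ · ♙ ♙ ·│2
1│♖ ♘ ♗ ♕ ♔ ♗ · ♖│1
  ─────────────────
  a b c d e f g h


16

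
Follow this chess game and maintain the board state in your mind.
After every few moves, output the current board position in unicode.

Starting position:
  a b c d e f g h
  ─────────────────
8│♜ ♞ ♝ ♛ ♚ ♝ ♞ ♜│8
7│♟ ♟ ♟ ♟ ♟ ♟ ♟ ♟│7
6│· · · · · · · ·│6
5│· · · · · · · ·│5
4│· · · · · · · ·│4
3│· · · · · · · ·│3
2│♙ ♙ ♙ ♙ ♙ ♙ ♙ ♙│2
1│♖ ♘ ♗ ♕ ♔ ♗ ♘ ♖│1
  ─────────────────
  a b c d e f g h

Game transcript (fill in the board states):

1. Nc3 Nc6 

  a b c d e f g h
  ─────────────────
8│♜ · ♝ ♛ ♚ ♝ ♞ ♜│8
7│♟ ♟ ♟ ♟ ♟ ♟ ♟ ♟│7
6│· · ♞ · · · · ·│6
5│· · · · · · · ·│5
4│· · · · · · · ·│4
3│· · ♘ · · · · ·│3
2│♙ ♙ ♙ ♙ ♙ ♙ ♙ ♙│2
1│♖ · ♗ ♕ ♔ ♗ ♘ ♖│1
  ─────────────────
  a b c d e f g h

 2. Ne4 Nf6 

  a b c d e f g h
  ─────────────────
8│♜ · ♝ ♛ ♚ ♝ · ♜│8
7│♟ ♟ ♟ ♟ ♟ ♟ ♟ ♟│7
6│· · ♞ · · ♞ · ·│6
5│· · · · · · · ·│5
4│· · · · ♘ · · ·│4
3│· · · · · · · ·│3
2│♙ ♙ ♙ ♙ ♙ ♙ ♙ ♙│2
1│♖ · ♗ ♕ ♔ ♗ ♘ ♖│1
  ─────────────────
  a b c d e f g h

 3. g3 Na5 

  a b c d e f g h
  ─────────────────
8│♜ · ♝ ♛ ♚ ♝ · ♜│8
7│♟ ♟ ♟ ♟ ♟ ♟ ♟ ♟│7
6│· · · · · ♞ · ·│6
5│♞ · · · · · · ·│5
4│· · · · ♘ · · ·│4
3│· · · · · · ♙ ·│3
2│♙ ♙ ♙ ♙ ♙ ♙ · ♙│2
1│♖ · ♗ ♕ ♔ ♗ ♘ ♖│1
  ─────────────────
  a b c d e f g h

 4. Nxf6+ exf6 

  a b c d e f g h
  ─────────────────
8│♜ · ♝ ♛ ♚ ♝ · ♜│8
7│♟ ♟ ♟ ♟ · ♟ ♟ ♟│7
6│· · · · · ♟ · ·│6
5│♞ · · · · · · ·│5
4│· · · · · · · ·│4
3│· · · · · · ♙ ·│3
2│♙ ♙ ♙ ♙ ♙ ♙ · ♙│2
1│♖ · ♗ ♕ ♔ ♗ ♘ ♖│1
  ─────────────────
  a b c d e f g h

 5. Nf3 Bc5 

  a b c d e f g h
  ─────────────────
8│♜ · ♝ ♛ ♚ · · ♜│8
7│♟ ♟ ♟ ♟ · ♟ ♟ ♟│7
6│· · · · · ♟ · ·│6
5│♞ · ♝ · · · · ·│5
4│· · · · · · · ·│4
3│· · · · · ♘ ♙ ·│3
2│♙ ♙ ♙ ♙ ♙ ♙ · ♙│2
1│♖ · ♗ ♕ ♔ ♗ · ♖│1
  ─────────────────
  a b c d e f g h



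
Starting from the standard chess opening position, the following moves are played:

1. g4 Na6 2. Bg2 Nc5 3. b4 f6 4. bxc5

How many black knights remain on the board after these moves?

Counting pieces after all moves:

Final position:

  a b c d e f g h
  ─────────────────
8│♜ · ♝ ♛ ♚ ♝ ♞ ♜│8
7│♟ ♟ ♟ ♟ ♟ · ♟ ♟│7
6│· · · · · ♟ · ·│6
5│· · ♙ · · · · ·│5
4│· · · · · · ♙ ·│4
3│· · · · · · · ·│3
2│♙ · ♙ ♙ ♙ ♙ ♗ ♙│2
1│♖ ♘ ♗ ♕ ♔ · ♘ ♖│1
  ─────────────────
  a b c d e f g h


1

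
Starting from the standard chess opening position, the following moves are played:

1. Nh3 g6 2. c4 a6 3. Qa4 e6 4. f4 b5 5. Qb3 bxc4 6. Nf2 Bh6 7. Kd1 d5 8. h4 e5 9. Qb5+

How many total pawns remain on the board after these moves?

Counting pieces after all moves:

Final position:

  a b c d e f g h
  ─────────────────
8│♜ ♞ ♝ ♛ ♚ · ♞ ♜│8
7│· · ♟ · · ♟ · ♟│7
6│♟ · · · · · ♟ ♝│6
5│· ♕ · ♟ ♟ · · ·│5
4│· · ♟ · · ♙ · ♙│4
3│· · · · · · · ·│3
2│♙ ♙ · ♙ ♙ ♘ ♙ ·│2
1│♖ ♘ ♗ ♔ · ♗ · ♖│1
  ─────────────────
  a b c d e f g h


15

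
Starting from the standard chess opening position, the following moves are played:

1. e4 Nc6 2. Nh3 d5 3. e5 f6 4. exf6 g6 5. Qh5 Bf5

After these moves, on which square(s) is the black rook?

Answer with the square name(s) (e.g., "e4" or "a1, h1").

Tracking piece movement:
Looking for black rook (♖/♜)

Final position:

  a b c d e f g h
  ─────────────────
8│♜ · · ♛ ♚ ♝ ♞ ♜│8
7│♟ ♟ ♟ · ♟ · · ♟│7
6│· · ♞ · · ♙ ♟ ·│6
5│· · · ♟ · ♝ · ♕│5
4│· · · · · · · ·│4
3│· · · · · · · ♘│3
2│♙ ♙ ♙ ♙ · ♙ ♙ ♙│2
1│♖ ♘ ♗ · ♔ ♗ · ♖│1
  ─────────────────
  a b c d e f g h


a8, h8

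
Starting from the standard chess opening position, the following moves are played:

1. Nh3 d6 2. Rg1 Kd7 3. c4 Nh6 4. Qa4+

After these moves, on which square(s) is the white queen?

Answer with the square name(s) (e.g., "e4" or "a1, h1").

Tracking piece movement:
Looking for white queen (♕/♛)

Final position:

  a b c d e f g h
  ─────────────────
8│♜ ♞ ♝ ♛ · ♝ · ♜│8
7│♟ ♟ ♟ ♚ ♟ ♟ ♟ ♟│7
6│· · · ♟ · · · ♞│6
5│· · · · · · · ·│5
4│♕ · ♙ · · · · ·│4
3│· · · · · · · ♘│3
2│♙ ♙ · ♙ ♙ ♙ ♙ ♙│2
1│♖ ♘ ♗ · ♔ ♗ ♖ ·│1
  ─────────────────
  a b c d e f g h


a4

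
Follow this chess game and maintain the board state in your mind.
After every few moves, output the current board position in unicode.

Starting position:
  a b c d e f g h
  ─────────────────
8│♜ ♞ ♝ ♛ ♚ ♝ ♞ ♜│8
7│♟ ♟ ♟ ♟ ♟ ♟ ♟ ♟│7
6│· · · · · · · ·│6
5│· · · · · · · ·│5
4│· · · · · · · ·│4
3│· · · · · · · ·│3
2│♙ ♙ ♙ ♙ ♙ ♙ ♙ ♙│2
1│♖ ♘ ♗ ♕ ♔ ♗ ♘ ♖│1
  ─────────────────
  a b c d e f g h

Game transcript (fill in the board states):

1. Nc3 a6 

  a b c d e f g h
  ─────────────────
8│♜ ♞ ♝ ♛ ♚ ♝ ♞ ♜│8
7│· ♟ ♟ ♟ ♟ ♟ ♟ ♟│7
6│♟ · · · · · · ·│6
5│· · · · · · · ·│5
4│· · · · · · · ·│4
3│· · ♘ · · · · ·│3
2│♙ ♙ ♙ ♙ ♙ ♙ ♙ ♙│2
1│♖ · ♗ ♕ ♔ ♗ ♘ ♖│1
  ─────────────────
  a b c d e f g h

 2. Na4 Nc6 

  a b c d e f g h
  ─────────────────
8│♜ · ♝ ♛ ♚ ♝ ♞ ♜│8
7│· ♟ ♟ ♟ ♟ ♟ ♟ ♟│7
6│♟ · ♞ · · · · ·│6
5│· · · · · · · ·│5
4│♘ · · · · · · ·│4
3│· · · · · · · ·│3
2│♙ ♙ ♙ ♙ ♙ ♙ ♙ ♙│2
1│♖ · ♗ ♕ ♔ ♗ ♘ ♖│1
  ─────────────────
  a b c d e f g h

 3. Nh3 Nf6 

  a b c d e f g h
  ─────────────────
8│♜ · ♝ ♛ ♚ ♝ · ♜│8
7│· ♟ ♟ ♟ ♟ ♟ ♟ ♟│7
6│♟ · ♞ · · ♞ · ·│6
5│· · · · · · · ·│5
4│♘ · · · · · · ·│4
3│· · · · · · · ♘│3
2│♙ ♙ ♙ ♙ ♙ ♙ ♙ ♙│2
1│♖ · ♗ ♕ ♔ ♗ · ♖│1
  ─────────────────
  a b c d e f g h



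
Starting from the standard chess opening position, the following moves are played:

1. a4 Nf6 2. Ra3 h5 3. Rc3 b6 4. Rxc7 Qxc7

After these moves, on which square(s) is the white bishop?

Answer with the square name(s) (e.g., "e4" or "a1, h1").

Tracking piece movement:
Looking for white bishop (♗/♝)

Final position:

  a b c d e f g h
  ─────────────────
8│♜ ♞ ♝ · ♚ ♝ · ♜│8
7│♟ · ♛ ♟ ♟ ♟ ♟ ·│7
6│· ♟ · · · ♞ · ·│6
5│· · · · · · · ♟│5
4│♙ · · · · · · ·│4
3│· · · · · · · ·│3
2│· ♙ ♙ ♙ ♙ ♙ ♙ ♙│2
1│· ♘ ♗ ♕ ♔ ♗ ♘ ♖│1
  ─────────────────
  a b c d e f g h


c1, f1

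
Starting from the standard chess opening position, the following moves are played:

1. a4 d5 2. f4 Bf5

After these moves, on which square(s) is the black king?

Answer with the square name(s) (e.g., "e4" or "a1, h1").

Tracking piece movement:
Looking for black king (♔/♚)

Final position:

  a b c d e f g h
  ─────────────────
8│♜ ♞ · ♛ ♚ ♝ ♞ ♜│8
7│♟ ♟ ♟ · ♟ ♟ ♟ ♟│7
6│· · · · · · · ·│6
5│· · · ♟ · ♝ · ·│5
4│♙ · · · · ♙ · ·│4
3│· · · · · · · ·│3
2│· ♙ ♙ ♙ ♙ · ♙ ♙│2
1│♖ ♘ ♗ ♕ ♔ ♗ ♘ ♖│1
  ─────────────────
  a b c d e f g h


e8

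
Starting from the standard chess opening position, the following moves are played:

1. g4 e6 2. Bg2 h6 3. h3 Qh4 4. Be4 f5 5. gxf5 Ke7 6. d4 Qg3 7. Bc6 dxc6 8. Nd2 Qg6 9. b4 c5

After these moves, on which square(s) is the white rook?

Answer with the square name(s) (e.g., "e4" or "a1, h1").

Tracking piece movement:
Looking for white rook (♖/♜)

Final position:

  a b c d e f g h
  ─────────────────
8│♜ ♞ ♝ · · ♝ ♞ ♜│8
7│♟ ♟ ♟ · ♚ · ♟ ·│7
6│· · · · ♟ · ♛ ♟│6
5│· · ♟ · · ♙ · ·│5
4│· ♙ · ♙ · · · ·│4
3│· · · · · · · ♙│3
2│♙ · ♙ ♘ ♙ ♙ · ·│2
1│♖ · ♗ ♕ ♔ · ♘ ♖│1
  ─────────────────
  a b c d e f g h


a1, h1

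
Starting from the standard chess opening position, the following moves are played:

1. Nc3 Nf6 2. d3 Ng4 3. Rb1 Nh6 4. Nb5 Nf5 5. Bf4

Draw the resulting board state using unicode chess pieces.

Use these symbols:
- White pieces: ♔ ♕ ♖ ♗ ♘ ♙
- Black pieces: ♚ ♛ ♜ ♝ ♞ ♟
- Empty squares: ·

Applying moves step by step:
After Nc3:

♜ ♞ ♝ ♛ ♚ ♝ ♞ ♜
♟ ♟ ♟ ♟ ♟ ♟ ♟ ♟
· · · · · · · ·
· · · · · · · ·
· · · · · · · ·
· · ♘ · · · · ·
♙ ♙ ♙ ♙ ♙ ♙ ♙ ♙
♖ · ♗ ♕ ♔ ♗ ♘ ♖


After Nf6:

♜ ♞ ♝ ♛ ♚ ♝ · ♜
♟ ♟ ♟ ♟ ♟ ♟ ♟ ♟
· · · · · ♞ · ·
· · · · · · · ·
· · · · · · · ·
· · ♘ · · · · ·
♙ ♙ ♙ ♙ ♙ ♙ ♙ ♙
♖ · ♗ ♕ ♔ ♗ ♘ ♖


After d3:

♜ ♞ ♝ ♛ ♚ ♝ · ♜
♟ ♟ ♟ ♟ ♟ ♟ ♟ ♟
· · · · · ♞ · ·
· · · · · · · ·
· · · · · · · ·
· · ♘ ♙ · · · ·
♙ ♙ ♙ · ♙ ♙ ♙ ♙
♖ · ♗ ♕ ♔ ♗ ♘ ♖


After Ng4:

♜ ♞ ♝ ♛ ♚ ♝ · ♜
♟ ♟ ♟ ♟ ♟ ♟ ♟ ♟
· · · · · · · ·
· · · · · · · ·
· · · · · · ♞ ·
· · ♘ ♙ · · · ·
♙ ♙ ♙ · ♙ ♙ ♙ ♙
♖ · ♗ ♕ ♔ ♗ ♘ ♖


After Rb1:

♜ ♞ ♝ ♛ ♚ ♝ · ♜
♟ ♟ ♟ ♟ ♟ ♟ ♟ ♟
· · · · · · · ·
· · · · · · · ·
· · · · · · ♞ ·
· · ♘ ♙ · · · ·
♙ ♙ ♙ · ♙ ♙ ♙ ♙
· ♖ ♗ ♕ ♔ ♗ ♘ ♖


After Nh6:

♜ ♞ ♝ ♛ ♚ ♝ · ♜
♟ ♟ ♟ ♟ ♟ ♟ ♟ ♟
· · · · · · · ♞
· · · · · · · ·
· · · · · · · ·
· · ♘ ♙ · · · ·
♙ ♙ ♙ · ♙ ♙ ♙ ♙
· ♖ ♗ ♕ ♔ ♗ ♘ ♖


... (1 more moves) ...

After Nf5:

♜ ♞ ♝ ♛ ♚ ♝ · ♜
♟ ♟ ♟ ♟ ♟ ♟ ♟ ♟
· · · · · · · ·
· ♘ · · · ♞ · ·
· · · · · · · ·
· · · ♙ · · · ·
♙ ♙ ♙ · ♙ ♙ ♙ ♙
· ♖ ♗ ♕ ♔ ♗ ♘ ♖


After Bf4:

♜ ♞ ♝ ♛ ♚ ♝ · ♜
♟ ♟ ♟ ♟ ♟ ♟ ♟ ♟
· · · · · · · ·
· ♘ · · · ♞ · ·
· · · · · ♗ · ·
· · · ♙ · · · ·
♙ ♙ ♙ · ♙ ♙ ♙ ♙
· ♖ · ♕ ♔ ♗ ♘ ♖



  a b c d e f g h
  ─────────────────
8│♜ ♞ ♝ ♛ ♚ ♝ · ♜│8
7│♟ ♟ ♟ ♟ ♟ ♟ ♟ ♟│7
6│· · · · · · · ·│6
5│· ♘ · · · ♞ · ·│5
4│· · · · · ♗ · ·│4
3│· · · ♙ · · · ·│3
2│♙ ♙ ♙ · ♙ ♙ ♙ ♙│2
1│· ♖ · ♕ ♔ ♗ ♘ ♖│1
  ─────────────────
  a b c d e f g h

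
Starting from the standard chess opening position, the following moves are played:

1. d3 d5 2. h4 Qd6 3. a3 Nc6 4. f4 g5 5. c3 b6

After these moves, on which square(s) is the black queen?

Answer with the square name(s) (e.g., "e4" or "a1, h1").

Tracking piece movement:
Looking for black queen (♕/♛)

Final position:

  a b c d e f g h
  ─────────────────
8│♜ · ♝ · ♚ ♝ ♞ ♜│8
7│♟ · ♟ · ♟ ♟ · ♟│7
6│· ♟ ♞ ♛ · · · ·│6
5│· · · ♟ · · ♟ ·│5
4│· · · · · ♙ · ♙│4
3│♙ · ♙ ♙ · · · ·│3
2│· ♙ · · ♙ · ♙ ·│2
1│♖ ♘ ♗ ♕ ♔ ♗ ♘ ♖│1
  ─────────────────
  a b c d e f g h


d6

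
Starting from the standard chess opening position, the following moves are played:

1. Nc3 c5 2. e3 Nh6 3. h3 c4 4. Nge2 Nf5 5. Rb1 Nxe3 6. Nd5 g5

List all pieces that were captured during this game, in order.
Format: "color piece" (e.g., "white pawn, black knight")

Tracking captures:
  Nxe3: captured white pawn

white pawn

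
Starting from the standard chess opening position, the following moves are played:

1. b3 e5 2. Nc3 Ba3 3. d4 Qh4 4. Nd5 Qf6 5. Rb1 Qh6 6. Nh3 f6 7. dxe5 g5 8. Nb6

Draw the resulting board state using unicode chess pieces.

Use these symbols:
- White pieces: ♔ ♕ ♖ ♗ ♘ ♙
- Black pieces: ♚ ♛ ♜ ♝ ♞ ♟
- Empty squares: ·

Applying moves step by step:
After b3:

♜ ♞ ♝ ♛ ♚ ♝ ♞ ♜
♟ ♟ ♟ ♟ ♟ ♟ ♟ ♟
· · · · · · · ·
· · · · · · · ·
· · · · · · · ·
· ♙ · · · · · ·
♙ · ♙ ♙ ♙ ♙ ♙ ♙
♖ ♘ ♗ ♕ ♔ ♗ ♘ ♖


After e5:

♜ ♞ ♝ ♛ ♚ ♝ ♞ ♜
♟ ♟ ♟ ♟ · ♟ ♟ ♟
· · · · · · · ·
· · · · ♟ · · ·
· · · · · · · ·
· ♙ · · · · · ·
♙ · ♙ ♙ ♙ ♙ ♙ ♙
♖ ♘ ♗ ♕ ♔ ♗ ♘ ♖


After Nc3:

♜ ♞ ♝ ♛ ♚ ♝ ♞ ♜
♟ ♟ ♟ ♟ · ♟ ♟ ♟
· · · · · · · ·
· · · · ♟ · · ·
· · · · · · · ·
· ♙ ♘ · · · · ·
♙ · ♙ ♙ ♙ ♙ ♙ ♙
♖ · ♗ ♕ ♔ ♗ ♘ ♖


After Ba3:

♜ ♞ ♝ ♛ ♚ · ♞ ♜
♟ ♟ ♟ ♟ · ♟ ♟ ♟
· · · · · · · ·
· · · · ♟ · · ·
· · · · · · · ·
♝ ♙ ♘ · · · · ·
♙ · ♙ ♙ ♙ ♙ ♙ ♙
♖ · ♗ ♕ ♔ ♗ ♘ ♖


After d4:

♜ ♞ ♝ ♛ ♚ · ♞ ♜
♟ ♟ ♟ ♟ · ♟ ♟ ♟
· · · · · · · ·
· · · · ♟ · · ·
· · · ♙ · · · ·
♝ ♙ ♘ · · · · ·
♙ · ♙ · ♙ ♙ ♙ ♙
♖ · ♗ ♕ ♔ ♗ ♘ ♖


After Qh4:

♜ ♞ ♝ · ♚ · ♞ ♜
♟ ♟ ♟ ♟ · ♟ ♟ ♟
· · · · · · · ·
· · · · ♟ · · ·
· · · ♙ · · · ♛
♝ ♙ ♘ · · · · ·
♙ · ♙ · ♙ ♙ ♙ ♙
♖ · ♗ ♕ ♔ ♗ ♘ ♖


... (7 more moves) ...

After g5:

♜ ♞ ♝ · ♚ · ♞ ♜
♟ ♟ ♟ ♟ · · · ♟
· · · · · ♟ · ♛
· · · ♘ ♙ · ♟ ·
· · · · · · · ·
♝ ♙ · · · · · ♘
♙ · ♙ · ♙ ♙ ♙ ♙
· ♖ ♗ ♕ ♔ ♗ · ♖


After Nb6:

♜ ♞ ♝ · ♚ · ♞ ♜
♟ ♟ ♟ ♟ · · · ♟
· ♘ · · · ♟ · ♛
· · · · ♙ · ♟ ·
· · · · · · · ·
♝ ♙ · · · · · ♘
♙ · ♙ · ♙ ♙ ♙ ♙
· ♖ ♗ ♕ ♔ ♗ · ♖



  a b c d e f g h
  ─────────────────
8│♜ ♞ ♝ · ♚ · ♞ ♜│8
7│♟ ♟ ♟ ♟ · · · ♟│7
6│· ♘ · · · ♟ · ♛│6
5│· · · · ♙ · ♟ ·│5
4│· · · · · · · ·│4
3│♝ ♙ · · · · · ♘│3
2│♙ · ♙ · ♙ ♙ ♙ ♙│2
1│· ♖ ♗ ♕ ♔ ♗ · ♖│1
  ─────────────────
  a b c d e f g h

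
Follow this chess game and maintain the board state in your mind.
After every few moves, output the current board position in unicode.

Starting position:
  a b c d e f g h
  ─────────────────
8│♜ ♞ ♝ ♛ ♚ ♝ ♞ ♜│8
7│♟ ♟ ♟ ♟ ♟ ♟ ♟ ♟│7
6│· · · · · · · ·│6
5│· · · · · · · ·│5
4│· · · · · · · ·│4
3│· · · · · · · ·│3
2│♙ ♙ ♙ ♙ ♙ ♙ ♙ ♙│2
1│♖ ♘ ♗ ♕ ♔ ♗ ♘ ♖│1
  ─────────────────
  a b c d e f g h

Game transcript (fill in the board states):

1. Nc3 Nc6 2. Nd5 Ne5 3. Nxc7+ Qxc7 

  a b c d e f g h
  ─────────────────
8│♜ · ♝ · ♚ ♝ ♞ ♜│8
7│♟ ♟ ♛ ♟ ♟ ♟ ♟ ♟│7
6│· · · · · · · ·│6
5│· · · · ♞ · · ·│5
4│· · · · · · · ·│4
3│· · · · · · · ·│3
2│♙ ♙ ♙ ♙ ♙ ♙ ♙ ♙│2
1│♖ · ♗ ♕ ♔ ♗ ♘ ♖│1
  ─────────────────
  a b c d e f g h

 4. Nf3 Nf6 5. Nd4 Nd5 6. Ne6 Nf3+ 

  a b c d e f g h
  ─────────────────
8│♜ · ♝ · ♚ ♝ · ♜│8
7│♟ ♟ ♛ ♟ ♟ ♟ ♟ ♟│7
6│· · · · ♘ · · ·│6
5│· · · ♞ · · · ·│5
4│· · · · · · · ·│4
3│· · · · · ♞ · ·│3
2│♙ ♙ ♙ ♙ ♙ ♙ ♙ ♙│2
1│♖ · ♗ ♕ ♔ ♗ · ♖│1
  ─────────────────
  a b c d e f g h

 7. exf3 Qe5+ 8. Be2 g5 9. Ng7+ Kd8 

  a b c d e f g h
  ─────────────────
8│♜ · ♝ ♚ · ♝ · ♜│8
7│♟ ♟ · ♟ ♟ ♟ ♘ ♟│7
6│· · · · · · · ·│6
5│· · · ♞ ♛ · ♟ ·│5
4│· · · · · · · ·│4
3│· · · · · ♙ · ·│3
2│♙ ♙ ♙ ♙ ♗ ♙ ♙ ♙│2
1│♖ · ♗ ♕ ♔ · · ♖│1
  ─────────────────
  a b c d e f g h

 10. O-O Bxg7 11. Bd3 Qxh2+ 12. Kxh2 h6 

  a b c d e f g h
  ─────────────────
8│♜ · ♝ ♚ · · · ♜│8
7│♟ ♟ · ♟ ♟ ♟ ♝ ·│7
6│· · · · · · · ♟│6
5│· · · ♞ · · ♟ ·│5
4│· · · · · · · ·│4
3│· · · ♗ · ♙ · ·│3
2│♙ ♙ ♙ ♙ · ♙ ♙ ♔│2
1│♖ · ♗ ♕ · ♖ · ·│1
  ─────────────────
  a b c d e f g h

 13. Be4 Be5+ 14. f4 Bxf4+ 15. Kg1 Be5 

  a b c d e f g h
  ─────────────────
8│♜ · ♝ ♚ · · · ♜│8
7│♟ ♟ · ♟ ♟ ♟ · ·│7
6│· · · · · · · ♟│6
5│· · · ♞ ♝ · ♟ ·│5
4│· · · · ♗ · · ·│4
3│· · · · · · · ·│3
2│♙ ♙ ♙ ♙ · ♙ ♙ ·│2
1│♖ · ♗ ♕ · ♖ ♔ ·│1
  ─────────────────
  a b c d e f g h



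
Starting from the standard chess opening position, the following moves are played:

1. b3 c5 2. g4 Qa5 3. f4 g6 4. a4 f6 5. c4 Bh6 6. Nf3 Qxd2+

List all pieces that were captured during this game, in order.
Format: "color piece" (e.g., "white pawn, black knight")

Tracking captures:
  Qxd2+: captured white pawn

white pawn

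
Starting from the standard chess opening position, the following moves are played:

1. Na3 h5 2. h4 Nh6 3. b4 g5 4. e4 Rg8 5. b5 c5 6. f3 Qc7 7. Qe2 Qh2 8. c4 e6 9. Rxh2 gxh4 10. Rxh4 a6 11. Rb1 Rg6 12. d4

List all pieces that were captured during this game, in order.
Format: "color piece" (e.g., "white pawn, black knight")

Tracking captures:
  Rxh2: captured black queen
  gxh4: captured white pawn
  Rxh4: captured black pawn

black queen, white pawn, black pawn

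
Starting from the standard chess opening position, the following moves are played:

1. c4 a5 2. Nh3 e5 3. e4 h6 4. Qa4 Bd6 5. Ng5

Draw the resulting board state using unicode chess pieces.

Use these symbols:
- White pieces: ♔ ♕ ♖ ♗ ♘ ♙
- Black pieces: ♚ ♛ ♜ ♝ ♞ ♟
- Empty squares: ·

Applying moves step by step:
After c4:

♜ ♞ ♝ ♛ ♚ ♝ ♞ ♜
♟ ♟ ♟ ♟ ♟ ♟ ♟ ♟
· · · · · · · ·
· · · · · · · ·
· · ♙ · · · · ·
· · · · · · · ·
♙ ♙ · ♙ ♙ ♙ ♙ ♙
♖ ♘ ♗ ♕ ♔ ♗ ♘ ♖


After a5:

♜ ♞ ♝ ♛ ♚ ♝ ♞ ♜
· ♟ ♟ ♟ ♟ ♟ ♟ ♟
· · · · · · · ·
♟ · · · · · · ·
· · ♙ · · · · ·
· · · · · · · ·
♙ ♙ · ♙ ♙ ♙ ♙ ♙
♖ ♘ ♗ ♕ ♔ ♗ ♘ ♖


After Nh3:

♜ ♞ ♝ ♛ ♚ ♝ ♞ ♜
· ♟ ♟ ♟ ♟ ♟ ♟ ♟
· · · · · · · ·
♟ · · · · · · ·
· · ♙ · · · · ·
· · · · · · · ♘
♙ ♙ · ♙ ♙ ♙ ♙ ♙
♖ ♘ ♗ ♕ ♔ ♗ · ♖


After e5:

♜ ♞ ♝ ♛ ♚ ♝ ♞ ♜
· ♟ ♟ ♟ · ♟ ♟ ♟
· · · · · · · ·
♟ · · · ♟ · · ·
· · ♙ · · · · ·
· · · · · · · ♘
♙ ♙ · ♙ ♙ ♙ ♙ ♙
♖ ♘ ♗ ♕ ♔ ♗ · ♖


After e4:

♜ ♞ ♝ ♛ ♚ ♝ ♞ ♜
· ♟ ♟ ♟ · ♟ ♟ ♟
· · · · · · · ·
♟ · · · ♟ · · ·
· · ♙ · ♙ · · ·
· · · · · · · ♘
♙ ♙ · ♙ · ♙ ♙ ♙
♖ ♘ ♗ ♕ ♔ ♗ · ♖


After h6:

♜ ♞ ♝ ♛ ♚ ♝ ♞ ♜
· ♟ ♟ ♟ · ♟ ♟ ·
· · · · · · · ♟
♟ · · · ♟ · · ·
· · ♙ · ♙ · · ·
· · · · · · · ♘
♙ ♙ · ♙ · ♙ ♙ ♙
♖ ♘ ♗ ♕ ♔ ♗ · ♖


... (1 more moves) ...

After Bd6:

♜ ♞ ♝ ♛ ♚ · ♞ ♜
· ♟ ♟ ♟ · ♟ ♟ ·
· · · ♝ · · · ♟
♟ · · · ♟ · · ·
♕ · ♙ · ♙ · · ·
· · · · · · · ♘
♙ ♙ · ♙ · ♙ ♙ ♙
♖ ♘ ♗ · ♔ ♗ · ♖


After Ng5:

♜ ♞ ♝ ♛ ♚ · ♞ ♜
· ♟ ♟ ♟ · ♟ ♟ ·
· · · ♝ · · · ♟
♟ · · · ♟ · ♘ ·
♕ · ♙ · ♙ · · ·
· · · · · · · ·
♙ ♙ · ♙ · ♙ ♙ ♙
♖ ♘ ♗ · ♔ ♗ · ♖



  a b c d e f g h
  ─────────────────
8│♜ ♞ ♝ ♛ ♚ · ♞ ♜│8
7│· ♟ ♟ ♟ · ♟ ♟ ·│7
6│· · · ♝ · · · ♟│6
5│♟ · · · ♟ · ♘ ·│5
4│♕ · ♙ · ♙ · · ·│4
3│· · · · · · · ·│3
2│♙ ♙ · ♙ · ♙ ♙ ♙│2
1│♖ ♘ ♗ · ♔ ♗ · ♖│1
  ─────────────────
  a b c d e f g h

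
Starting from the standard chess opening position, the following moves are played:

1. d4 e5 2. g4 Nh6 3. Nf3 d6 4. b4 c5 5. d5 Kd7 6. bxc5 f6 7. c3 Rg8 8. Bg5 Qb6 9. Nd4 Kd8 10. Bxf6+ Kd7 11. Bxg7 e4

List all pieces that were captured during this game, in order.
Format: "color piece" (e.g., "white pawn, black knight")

Tracking captures:
  bxc5: captured black pawn
  Bxf6+: captured black pawn
  Bxg7: captured black pawn

black pawn, black pawn, black pawn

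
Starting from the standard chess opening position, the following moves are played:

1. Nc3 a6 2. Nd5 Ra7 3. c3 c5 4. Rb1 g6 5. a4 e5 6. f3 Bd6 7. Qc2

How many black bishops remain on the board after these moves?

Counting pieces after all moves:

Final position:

  a b c d e f g h
  ─────────────────
8│· ♞ ♝ ♛ ♚ · ♞ ♜│8
7│♜ ♟ · ♟ · ♟ · ♟│7
6│♟ · · ♝ · · ♟ ·│6
5│· · ♟ ♘ ♟ · · ·│5
4│♙ · · · · · · ·│4
3│· · ♙ · · ♙ · ·│3
2│· ♙ ♕ ♙ ♙ · ♙ ♙│2
1│· ♖ ♗ · ♔ ♗ ♘ ♖│1
  ─────────────────
  a b c d e f g h


2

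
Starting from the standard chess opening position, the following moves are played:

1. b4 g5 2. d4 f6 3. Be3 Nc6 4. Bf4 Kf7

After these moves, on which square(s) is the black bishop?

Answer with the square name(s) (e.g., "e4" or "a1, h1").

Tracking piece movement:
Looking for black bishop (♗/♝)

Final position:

  a b c d e f g h
  ─────────────────
8│♜ · ♝ ♛ · ♝ ♞ ♜│8
7│♟ ♟ ♟ ♟ ♟ ♚ · ♟│7
6│· · ♞ · · ♟ · ·│6
5│· · · · · · ♟ ·│5
4│· ♙ · ♙ · ♗ · ·│4
3│· · · · · · · ·│3
2│♙ · ♙ · ♙ ♙ ♙ ♙│2
1│♖ ♘ · ♕ ♔ ♗ ♘ ♖│1
  ─────────────────
  a b c d e f g h


c8, f8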